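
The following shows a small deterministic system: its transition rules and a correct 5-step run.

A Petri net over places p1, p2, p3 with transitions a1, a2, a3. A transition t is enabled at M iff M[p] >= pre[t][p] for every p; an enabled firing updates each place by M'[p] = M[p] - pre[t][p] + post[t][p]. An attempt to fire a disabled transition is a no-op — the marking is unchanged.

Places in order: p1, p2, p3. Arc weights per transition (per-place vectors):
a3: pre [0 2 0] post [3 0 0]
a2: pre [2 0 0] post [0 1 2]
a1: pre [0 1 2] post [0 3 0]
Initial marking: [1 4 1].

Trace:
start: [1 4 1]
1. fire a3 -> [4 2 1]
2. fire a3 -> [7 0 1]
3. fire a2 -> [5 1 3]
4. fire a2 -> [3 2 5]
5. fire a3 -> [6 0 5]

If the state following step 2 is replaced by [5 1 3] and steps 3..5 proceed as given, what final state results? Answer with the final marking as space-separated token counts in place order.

state after step 2 := [5 1 3]
3. fire a2 -> [3 2 5]
4. fire a2 -> [1 3 7]
5. fire a3 -> [4 1 7]

4 1 7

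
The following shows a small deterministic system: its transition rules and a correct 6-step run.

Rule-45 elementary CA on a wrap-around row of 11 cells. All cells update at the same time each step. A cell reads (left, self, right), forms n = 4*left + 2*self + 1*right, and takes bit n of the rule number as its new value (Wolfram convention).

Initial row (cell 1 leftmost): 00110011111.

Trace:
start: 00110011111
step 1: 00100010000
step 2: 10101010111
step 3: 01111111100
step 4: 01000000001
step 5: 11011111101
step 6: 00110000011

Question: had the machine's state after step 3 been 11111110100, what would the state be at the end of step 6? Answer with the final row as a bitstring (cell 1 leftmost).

state after step 3 := 11111110100
step 4: 10000001100
step 5: 10111101000
step 6: 11100011010

11100011010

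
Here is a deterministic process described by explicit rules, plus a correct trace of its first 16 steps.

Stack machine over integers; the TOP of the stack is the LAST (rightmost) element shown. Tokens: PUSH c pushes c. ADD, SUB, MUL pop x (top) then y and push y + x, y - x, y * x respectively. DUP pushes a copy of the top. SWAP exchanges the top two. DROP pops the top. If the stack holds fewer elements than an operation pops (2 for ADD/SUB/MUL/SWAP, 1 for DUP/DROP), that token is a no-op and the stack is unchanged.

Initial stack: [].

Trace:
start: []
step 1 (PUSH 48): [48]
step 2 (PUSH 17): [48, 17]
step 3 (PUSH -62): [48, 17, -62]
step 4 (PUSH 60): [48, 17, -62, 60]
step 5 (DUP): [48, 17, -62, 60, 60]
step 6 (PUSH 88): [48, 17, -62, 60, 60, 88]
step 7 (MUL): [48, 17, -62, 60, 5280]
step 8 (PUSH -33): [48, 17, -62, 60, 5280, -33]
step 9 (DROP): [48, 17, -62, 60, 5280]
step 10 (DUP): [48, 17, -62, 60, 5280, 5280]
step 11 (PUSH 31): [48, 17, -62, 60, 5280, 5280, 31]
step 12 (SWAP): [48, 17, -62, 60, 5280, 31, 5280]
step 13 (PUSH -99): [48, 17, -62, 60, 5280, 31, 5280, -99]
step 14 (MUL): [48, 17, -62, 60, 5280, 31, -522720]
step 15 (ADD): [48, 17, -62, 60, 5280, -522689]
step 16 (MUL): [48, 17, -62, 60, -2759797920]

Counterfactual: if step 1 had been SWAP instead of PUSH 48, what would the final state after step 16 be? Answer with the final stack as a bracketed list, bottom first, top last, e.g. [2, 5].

(re-executing from step 1 with the substitution; state before step 1: [])
step 1 (SWAP): []
step 2 (PUSH 17): [17]
step 3 (PUSH -62): [17, -62]
step 4 (PUSH 60): [17, -62, 60]
step 5 (DUP): [17, -62, 60, 60]
step 6 (PUSH 88): [17, -62, 60, 60, 88]
step 7 (MUL): [17, -62, 60, 5280]
step 8 (PUSH -33): [17, -62, 60, 5280, -33]
step 9 (DROP): [17, -62, 60, 5280]
step 10 (DUP): [17, -62, 60, 5280, 5280]
step 11 (PUSH 31): [17, -62, 60, 5280, 5280, 31]
step 12 (SWAP): [17, -62, 60, 5280, 31, 5280]
step 13 (PUSH -99): [17, -62, 60, 5280, 31, 5280, -99]
step 14 (MUL): [17, -62, 60, 5280, 31, -522720]
step 15 (ADD): [17, -62, 60, 5280, -522689]
step 16 (MUL): [17, -62, 60, -2759797920]

[17, -62, 60, -2759797920]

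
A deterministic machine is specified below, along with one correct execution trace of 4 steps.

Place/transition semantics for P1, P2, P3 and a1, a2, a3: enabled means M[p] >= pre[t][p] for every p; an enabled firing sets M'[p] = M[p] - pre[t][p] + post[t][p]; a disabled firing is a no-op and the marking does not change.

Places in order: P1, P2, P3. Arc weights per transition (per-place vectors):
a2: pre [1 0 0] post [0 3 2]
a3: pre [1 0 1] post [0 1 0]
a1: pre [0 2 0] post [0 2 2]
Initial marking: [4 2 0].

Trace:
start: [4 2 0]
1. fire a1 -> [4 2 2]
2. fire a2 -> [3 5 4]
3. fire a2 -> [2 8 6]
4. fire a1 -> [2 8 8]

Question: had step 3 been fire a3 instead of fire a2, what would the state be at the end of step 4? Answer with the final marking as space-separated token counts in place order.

(re-executing from step 3 with the substitution; state before step 3: [3 5 4])
3. fire a3 -> [2 6 3]
4. fire a1 -> [2 6 5]

2 6 5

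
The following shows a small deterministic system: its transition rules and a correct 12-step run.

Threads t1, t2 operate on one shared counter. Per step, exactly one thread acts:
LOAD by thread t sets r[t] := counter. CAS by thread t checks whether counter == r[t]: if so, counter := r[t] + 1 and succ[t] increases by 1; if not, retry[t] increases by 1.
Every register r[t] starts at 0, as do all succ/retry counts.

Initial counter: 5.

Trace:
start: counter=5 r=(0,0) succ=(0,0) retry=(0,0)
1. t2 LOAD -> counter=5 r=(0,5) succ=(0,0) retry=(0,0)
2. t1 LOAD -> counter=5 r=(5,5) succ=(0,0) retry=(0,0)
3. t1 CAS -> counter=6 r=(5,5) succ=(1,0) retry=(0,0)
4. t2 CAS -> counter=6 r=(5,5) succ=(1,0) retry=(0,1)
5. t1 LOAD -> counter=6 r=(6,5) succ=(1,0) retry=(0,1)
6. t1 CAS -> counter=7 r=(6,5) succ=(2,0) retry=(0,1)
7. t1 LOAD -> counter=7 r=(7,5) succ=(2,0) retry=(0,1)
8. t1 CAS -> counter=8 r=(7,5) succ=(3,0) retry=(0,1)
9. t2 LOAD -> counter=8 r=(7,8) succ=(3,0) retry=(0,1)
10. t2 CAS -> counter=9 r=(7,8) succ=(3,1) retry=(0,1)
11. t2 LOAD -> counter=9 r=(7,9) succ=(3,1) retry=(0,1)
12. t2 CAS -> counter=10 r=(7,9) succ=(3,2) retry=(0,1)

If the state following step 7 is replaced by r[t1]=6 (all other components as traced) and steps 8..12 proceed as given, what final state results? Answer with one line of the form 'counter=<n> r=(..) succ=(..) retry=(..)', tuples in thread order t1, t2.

state after step 7 := counter=7 r=(6,5) succ=(2,0) retry=(0,1)
8. t1 CAS -> counter=7 r=(6,5) succ=(2,0) retry=(1,1)
9. t2 LOAD -> counter=7 r=(6,7) succ=(2,0) retry=(1,1)
10. t2 CAS -> counter=8 r=(6,7) succ=(2,1) retry=(1,1)
11. t2 LOAD -> counter=8 r=(6,8) succ=(2,1) retry=(1,1)
12. t2 CAS -> counter=9 r=(6,8) succ=(2,2) retry=(1,1)

counter=9 r=(6,8) succ=(2,2) retry=(1,1)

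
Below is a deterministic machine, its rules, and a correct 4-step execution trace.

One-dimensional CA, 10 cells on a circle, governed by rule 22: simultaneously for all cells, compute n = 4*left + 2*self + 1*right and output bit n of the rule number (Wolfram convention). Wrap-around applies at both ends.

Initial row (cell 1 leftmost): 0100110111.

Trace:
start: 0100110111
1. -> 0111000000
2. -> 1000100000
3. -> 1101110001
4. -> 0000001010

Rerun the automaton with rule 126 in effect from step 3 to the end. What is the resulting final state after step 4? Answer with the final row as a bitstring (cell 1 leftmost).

0111011011

(re-executing steps 3..4 under rule 126; state before step 3: 1000100000)
3. -> 1101110001
4. -> 0111011011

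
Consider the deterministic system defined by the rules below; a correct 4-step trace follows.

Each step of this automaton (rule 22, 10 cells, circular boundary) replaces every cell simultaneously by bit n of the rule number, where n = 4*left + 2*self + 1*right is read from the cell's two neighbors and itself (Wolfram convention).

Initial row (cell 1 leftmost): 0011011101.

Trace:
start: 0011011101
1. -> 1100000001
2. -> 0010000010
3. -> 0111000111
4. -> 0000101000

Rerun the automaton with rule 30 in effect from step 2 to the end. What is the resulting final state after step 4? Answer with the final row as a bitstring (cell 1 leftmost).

1000101100

(re-executing steps 2..4 under rule 30; state before step 2: 1100000001)
2. -> 0010000011
3. -> 1111000110
4. -> 1000101100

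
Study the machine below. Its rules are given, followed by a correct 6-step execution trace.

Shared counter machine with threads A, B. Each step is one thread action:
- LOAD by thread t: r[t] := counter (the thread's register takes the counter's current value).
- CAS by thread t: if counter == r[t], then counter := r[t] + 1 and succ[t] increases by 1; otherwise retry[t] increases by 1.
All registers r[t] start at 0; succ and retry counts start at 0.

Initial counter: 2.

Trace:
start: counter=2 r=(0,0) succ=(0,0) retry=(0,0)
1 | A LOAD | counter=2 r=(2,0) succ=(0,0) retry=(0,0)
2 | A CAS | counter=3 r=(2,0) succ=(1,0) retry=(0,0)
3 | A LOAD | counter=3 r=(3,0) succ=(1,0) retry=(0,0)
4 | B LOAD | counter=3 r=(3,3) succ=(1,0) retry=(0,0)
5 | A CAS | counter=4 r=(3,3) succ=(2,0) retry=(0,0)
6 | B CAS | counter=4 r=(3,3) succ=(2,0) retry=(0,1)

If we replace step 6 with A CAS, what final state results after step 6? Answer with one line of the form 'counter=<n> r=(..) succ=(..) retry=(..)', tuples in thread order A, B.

counter=4 r=(3,3) succ=(2,0) retry=(1,0)

(re-executing from step 6 with the substitution; state before step 6: counter=4 r=(3,3) succ=(2,0) retry=(0,0))
6 | A CAS | counter=4 r=(3,3) succ=(2,0) retry=(1,0)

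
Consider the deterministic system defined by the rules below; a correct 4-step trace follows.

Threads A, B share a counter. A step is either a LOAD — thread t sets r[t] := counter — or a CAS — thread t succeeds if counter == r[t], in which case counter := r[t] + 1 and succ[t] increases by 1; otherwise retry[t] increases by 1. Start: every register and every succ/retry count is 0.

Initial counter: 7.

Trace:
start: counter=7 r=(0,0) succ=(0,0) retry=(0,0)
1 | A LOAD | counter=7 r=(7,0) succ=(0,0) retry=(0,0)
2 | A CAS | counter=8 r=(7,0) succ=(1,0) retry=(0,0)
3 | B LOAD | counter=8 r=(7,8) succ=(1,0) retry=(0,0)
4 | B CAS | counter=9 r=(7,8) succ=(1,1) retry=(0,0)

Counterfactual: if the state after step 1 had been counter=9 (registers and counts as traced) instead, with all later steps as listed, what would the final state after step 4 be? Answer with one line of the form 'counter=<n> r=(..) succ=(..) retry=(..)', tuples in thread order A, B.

state after step 1 := counter=9 r=(7,0) succ=(0,0) retry=(0,0)
2 | A CAS | counter=9 r=(7,0) succ=(0,0) retry=(1,0)
3 | B LOAD | counter=9 r=(7,9) succ=(0,0) retry=(1,0)
4 | B CAS | counter=10 r=(7,9) succ=(0,1) retry=(1,0)

counter=10 r=(7,9) succ=(0,1) retry=(1,0)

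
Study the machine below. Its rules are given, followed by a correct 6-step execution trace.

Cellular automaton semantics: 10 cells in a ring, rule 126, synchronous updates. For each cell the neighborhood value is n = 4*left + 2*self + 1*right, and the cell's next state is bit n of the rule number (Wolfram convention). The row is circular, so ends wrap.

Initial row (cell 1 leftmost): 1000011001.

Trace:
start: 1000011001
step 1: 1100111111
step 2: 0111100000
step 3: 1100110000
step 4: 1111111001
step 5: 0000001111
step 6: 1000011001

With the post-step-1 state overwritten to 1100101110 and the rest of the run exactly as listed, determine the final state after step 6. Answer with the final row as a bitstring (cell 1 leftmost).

state after step 1 := 1100101110
step 2: 1111111011
step 3: 0000001110
step 4: 0000011011
step 5: 1000111111
step 6: 1101100000

1101100000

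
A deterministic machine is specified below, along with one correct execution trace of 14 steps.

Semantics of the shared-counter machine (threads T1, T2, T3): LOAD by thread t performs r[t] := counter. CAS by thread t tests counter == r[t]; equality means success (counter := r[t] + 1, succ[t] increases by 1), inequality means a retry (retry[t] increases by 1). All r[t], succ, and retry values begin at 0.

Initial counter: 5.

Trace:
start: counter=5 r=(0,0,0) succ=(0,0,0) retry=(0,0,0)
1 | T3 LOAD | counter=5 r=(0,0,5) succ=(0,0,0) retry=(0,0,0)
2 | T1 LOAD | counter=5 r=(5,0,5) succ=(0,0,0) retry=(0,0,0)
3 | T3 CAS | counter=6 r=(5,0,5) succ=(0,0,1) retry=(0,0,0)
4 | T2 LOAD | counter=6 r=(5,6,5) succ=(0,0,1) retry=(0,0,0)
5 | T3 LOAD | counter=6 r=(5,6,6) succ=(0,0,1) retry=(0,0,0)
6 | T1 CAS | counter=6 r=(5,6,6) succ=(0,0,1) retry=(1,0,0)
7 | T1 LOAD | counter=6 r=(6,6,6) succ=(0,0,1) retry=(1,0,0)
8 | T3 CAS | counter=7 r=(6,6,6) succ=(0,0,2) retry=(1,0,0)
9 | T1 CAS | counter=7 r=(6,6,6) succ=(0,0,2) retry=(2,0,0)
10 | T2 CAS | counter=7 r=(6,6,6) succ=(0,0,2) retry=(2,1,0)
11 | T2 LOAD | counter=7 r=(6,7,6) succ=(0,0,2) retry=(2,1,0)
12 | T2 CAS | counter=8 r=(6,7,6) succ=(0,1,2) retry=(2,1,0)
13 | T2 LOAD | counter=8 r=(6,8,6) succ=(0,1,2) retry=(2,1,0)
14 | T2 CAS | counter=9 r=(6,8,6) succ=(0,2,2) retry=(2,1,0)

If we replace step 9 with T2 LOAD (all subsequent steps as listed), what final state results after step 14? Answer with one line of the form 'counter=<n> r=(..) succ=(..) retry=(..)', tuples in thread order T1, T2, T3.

(re-executing from step 9 with the substitution; state before step 9: counter=7 r=(6,6,6) succ=(0,0,2) retry=(1,0,0))
9 | T2 LOAD | counter=7 r=(6,7,6) succ=(0,0,2) retry=(1,0,0)
10 | T2 CAS | counter=8 r=(6,7,6) succ=(0,1,2) retry=(1,0,0)
11 | T2 LOAD | counter=8 r=(6,8,6) succ=(0,1,2) retry=(1,0,0)
12 | T2 CAS | counter=9 r=(6,8,6) succ=(0,2,2) retry=(1,0,0)
13 | T2 LOAD | counter=9 r=(6,9,6) succ=(0,2,2) retry=(1,0,0)
14 | T2 CAS | counter=10 r=(6,9,6) succ=(0,3,2) retry=(1,0,0)

counter=10 r=(6,9,6) succ=(0,3,2) retry=(1,0,0)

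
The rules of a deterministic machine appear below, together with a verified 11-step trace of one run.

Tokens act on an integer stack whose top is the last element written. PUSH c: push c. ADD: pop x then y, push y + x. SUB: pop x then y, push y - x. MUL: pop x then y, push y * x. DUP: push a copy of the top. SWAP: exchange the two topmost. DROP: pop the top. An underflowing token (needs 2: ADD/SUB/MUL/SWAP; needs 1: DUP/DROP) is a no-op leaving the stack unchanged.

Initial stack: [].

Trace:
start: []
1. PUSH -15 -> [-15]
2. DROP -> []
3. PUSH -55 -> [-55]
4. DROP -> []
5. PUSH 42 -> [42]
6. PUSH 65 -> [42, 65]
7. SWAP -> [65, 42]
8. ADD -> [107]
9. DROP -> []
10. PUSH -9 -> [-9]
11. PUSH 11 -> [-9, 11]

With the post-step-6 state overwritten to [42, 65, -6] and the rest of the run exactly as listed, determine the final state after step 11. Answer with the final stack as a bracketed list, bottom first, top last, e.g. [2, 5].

[42, -9, 11]

state after step 6 := [42, 65, -6]
7. SWAP -> [42, -6, 65]
8. ADD -> [42, 59]
9. DROP -> [42]
10. PUSH -9 -> [42, -9]
11. PUSH 11 -> [42, -9, 11]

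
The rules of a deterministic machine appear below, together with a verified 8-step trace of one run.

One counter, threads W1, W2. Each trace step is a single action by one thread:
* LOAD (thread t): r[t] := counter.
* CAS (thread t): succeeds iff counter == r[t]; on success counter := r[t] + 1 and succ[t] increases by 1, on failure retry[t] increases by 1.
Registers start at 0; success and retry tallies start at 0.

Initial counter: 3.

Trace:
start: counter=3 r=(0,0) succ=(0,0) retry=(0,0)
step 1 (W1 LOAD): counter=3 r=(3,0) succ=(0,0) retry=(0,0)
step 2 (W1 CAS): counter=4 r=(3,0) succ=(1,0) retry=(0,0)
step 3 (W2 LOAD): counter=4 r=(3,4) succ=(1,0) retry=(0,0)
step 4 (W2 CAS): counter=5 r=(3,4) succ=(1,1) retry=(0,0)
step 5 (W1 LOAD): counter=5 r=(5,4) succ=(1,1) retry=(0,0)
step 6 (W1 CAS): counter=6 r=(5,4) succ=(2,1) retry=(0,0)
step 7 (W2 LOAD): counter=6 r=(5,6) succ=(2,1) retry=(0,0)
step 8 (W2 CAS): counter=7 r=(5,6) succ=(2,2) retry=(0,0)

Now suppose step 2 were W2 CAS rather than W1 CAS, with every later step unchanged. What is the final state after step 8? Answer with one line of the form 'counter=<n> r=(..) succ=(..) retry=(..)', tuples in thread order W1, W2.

counter=6 r=(4,5) succ=(1,2) retry=(0,1)

(re-executing from step 2 with the substitution; state before step 2: counter=3 r=(3,0) succ=(0,0) retry=(0,0))
step 2 (W2 CAS): counter=3 r=(3,0) succ=(0,0) retry=(0,1)
step 3 (W2 LOAD): counter=3 r=(3,3) succ=(0,0) retry=(0,1)
step 4 (W2 CAS): counter=4 r=(3,3) succ=(0,1) retry=(0,1)
step 5 (W1 LOAD): counter=4 r=(4,3) succ=(0,1) retry=(0,1)
step 6 (W1 CAS): counter=5 r=(4,3) succ=(1,1) retry=(0,1)
step 7 (W2 LOAD): counter=5 r=(4,5) succ=(1,1) retry=(0,1)
step 8 (W2 CAS): counter=6 r=(4,5) succ=(1,2) retry=(0,1)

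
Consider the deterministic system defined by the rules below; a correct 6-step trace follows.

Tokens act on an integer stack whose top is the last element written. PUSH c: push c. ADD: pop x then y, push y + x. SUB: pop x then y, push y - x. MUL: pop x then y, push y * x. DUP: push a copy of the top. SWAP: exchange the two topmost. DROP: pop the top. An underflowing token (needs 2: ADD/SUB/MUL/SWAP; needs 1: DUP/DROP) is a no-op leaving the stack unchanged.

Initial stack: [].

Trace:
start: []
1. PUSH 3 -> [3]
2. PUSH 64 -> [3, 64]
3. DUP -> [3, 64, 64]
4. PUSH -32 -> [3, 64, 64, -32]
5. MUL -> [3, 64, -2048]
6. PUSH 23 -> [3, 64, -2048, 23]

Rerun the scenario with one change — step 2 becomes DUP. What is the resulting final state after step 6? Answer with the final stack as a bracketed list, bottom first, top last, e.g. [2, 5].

[3, 3, -96, 23]

(re-executing from step 2 with the substitution; state before step 2: [3])
2. DUP -> [3, 3]
3. DUP -> [3, 3, 3]
4. PUSH -32 -> [3, 3, 3, -32]
5. MUL -> [3, 3, -96]
6. PUSH 23 -> [3, 3, -96, 23]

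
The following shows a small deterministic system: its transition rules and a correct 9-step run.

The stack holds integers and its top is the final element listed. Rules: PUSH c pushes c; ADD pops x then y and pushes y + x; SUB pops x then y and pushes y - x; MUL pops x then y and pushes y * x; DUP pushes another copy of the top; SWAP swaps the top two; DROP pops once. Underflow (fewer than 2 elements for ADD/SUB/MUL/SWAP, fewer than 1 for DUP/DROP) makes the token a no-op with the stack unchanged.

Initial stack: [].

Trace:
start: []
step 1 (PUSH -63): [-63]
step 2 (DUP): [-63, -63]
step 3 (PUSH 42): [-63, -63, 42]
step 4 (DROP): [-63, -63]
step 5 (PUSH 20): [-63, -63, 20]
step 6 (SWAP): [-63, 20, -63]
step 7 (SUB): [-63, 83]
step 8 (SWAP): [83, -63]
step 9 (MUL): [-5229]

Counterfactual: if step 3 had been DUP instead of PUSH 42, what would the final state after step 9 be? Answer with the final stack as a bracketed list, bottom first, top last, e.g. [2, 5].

(re-executing from step 3 with the substitution; state before step 3: [-63, -63])
step 3 (DUP): [-63, -63, -63]
step 4 (DROP): [-63, -63]
step 5 (PUSH 20): [-63, -63, 20]
step 6 (SWAP): [-63, 20, -63]
step 7 (SUB): [-63, 83]
step 8 (SWAP): [83, -63]
step 9 (MUL): [-5229]

[-5229]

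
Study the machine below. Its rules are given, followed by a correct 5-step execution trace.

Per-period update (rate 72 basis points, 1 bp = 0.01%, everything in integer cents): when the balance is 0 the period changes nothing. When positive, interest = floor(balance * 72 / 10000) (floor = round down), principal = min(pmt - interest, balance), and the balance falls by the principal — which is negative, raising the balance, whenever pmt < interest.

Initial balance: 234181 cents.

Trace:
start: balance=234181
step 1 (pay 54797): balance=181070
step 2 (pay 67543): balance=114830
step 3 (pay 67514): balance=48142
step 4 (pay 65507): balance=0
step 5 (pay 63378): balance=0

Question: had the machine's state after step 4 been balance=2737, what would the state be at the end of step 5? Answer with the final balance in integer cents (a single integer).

0

state after step 4 := balance=2737
step 5 (pay 63378): balance=0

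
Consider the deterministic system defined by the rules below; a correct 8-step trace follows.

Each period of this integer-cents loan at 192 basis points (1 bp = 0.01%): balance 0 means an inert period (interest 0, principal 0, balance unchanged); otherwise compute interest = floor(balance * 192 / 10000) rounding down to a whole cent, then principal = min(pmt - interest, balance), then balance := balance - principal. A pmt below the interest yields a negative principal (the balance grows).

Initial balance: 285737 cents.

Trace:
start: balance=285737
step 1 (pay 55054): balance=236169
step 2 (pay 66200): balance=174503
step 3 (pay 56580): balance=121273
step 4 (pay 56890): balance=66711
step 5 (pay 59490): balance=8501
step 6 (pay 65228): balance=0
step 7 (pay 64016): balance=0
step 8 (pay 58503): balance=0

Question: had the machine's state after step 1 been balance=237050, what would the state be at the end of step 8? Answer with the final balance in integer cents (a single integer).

state after step 1 := balance=237050
step 2 (pay 66200): balance=175401
step 3 (pay 56580): balance=122188
step 4 (pay 56890): balance=67644
step 5 (pay 59490): balance=9452
step 6 (pay 65228): balance=0
step 7 (pay 64016): balance=0
step 8 (pay 58503): balance=0

0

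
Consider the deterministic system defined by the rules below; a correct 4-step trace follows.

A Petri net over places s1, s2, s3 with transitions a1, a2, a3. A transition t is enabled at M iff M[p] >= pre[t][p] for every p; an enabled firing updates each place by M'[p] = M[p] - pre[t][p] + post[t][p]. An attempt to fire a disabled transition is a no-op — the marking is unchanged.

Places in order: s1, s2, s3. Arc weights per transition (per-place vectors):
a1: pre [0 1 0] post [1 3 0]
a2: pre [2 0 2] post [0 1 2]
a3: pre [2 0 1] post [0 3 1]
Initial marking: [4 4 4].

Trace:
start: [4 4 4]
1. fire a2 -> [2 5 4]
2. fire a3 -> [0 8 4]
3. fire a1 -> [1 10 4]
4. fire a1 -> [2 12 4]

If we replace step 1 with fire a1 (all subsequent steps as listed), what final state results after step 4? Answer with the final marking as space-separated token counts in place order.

(re-executing from step 1 with the substitution; state before step 1: [4 4 4])
1. fire a1 -> [5 6 4]
2. fire a3 -> [3 9 4]
3. fire a1 -> [4 11 4]
4. fire a1 -> [5 13 4]

5 13 4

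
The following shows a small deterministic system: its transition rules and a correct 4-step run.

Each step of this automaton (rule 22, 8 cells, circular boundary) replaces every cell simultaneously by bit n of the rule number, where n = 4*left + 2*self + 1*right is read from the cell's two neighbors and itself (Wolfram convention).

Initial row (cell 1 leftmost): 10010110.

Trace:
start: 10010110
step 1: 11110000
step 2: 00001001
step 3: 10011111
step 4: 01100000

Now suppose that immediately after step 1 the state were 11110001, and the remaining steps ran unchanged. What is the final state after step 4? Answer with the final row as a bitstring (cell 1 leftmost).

10100000

state after step 1 := 11110001
step 2: 00001010
step 3: 00011011
step 4: 10100000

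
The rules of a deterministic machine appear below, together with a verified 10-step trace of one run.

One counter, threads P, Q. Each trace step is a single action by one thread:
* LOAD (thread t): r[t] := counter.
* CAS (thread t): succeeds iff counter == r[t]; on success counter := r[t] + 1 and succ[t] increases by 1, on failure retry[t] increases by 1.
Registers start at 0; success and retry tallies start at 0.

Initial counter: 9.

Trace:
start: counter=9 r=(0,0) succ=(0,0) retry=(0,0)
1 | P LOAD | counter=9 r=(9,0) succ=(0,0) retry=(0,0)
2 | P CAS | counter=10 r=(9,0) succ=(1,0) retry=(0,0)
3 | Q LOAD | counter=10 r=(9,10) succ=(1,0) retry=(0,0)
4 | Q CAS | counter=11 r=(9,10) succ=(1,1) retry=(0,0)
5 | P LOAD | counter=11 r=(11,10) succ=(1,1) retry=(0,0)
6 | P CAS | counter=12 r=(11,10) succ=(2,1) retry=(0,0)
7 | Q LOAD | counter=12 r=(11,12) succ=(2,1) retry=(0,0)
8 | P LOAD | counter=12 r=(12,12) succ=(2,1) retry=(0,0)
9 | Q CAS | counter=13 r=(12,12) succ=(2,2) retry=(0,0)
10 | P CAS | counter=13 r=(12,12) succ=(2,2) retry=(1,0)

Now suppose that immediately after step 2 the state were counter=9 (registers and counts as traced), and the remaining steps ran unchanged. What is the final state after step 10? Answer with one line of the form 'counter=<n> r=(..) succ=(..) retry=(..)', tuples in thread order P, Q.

counter=12 r=(11,11) succ=(2,2) retry=(1,0)

state after step 2 := counter=9 r=(9,0) succ=(1,0) retry=(0,0)
3 | Q LOAD | counter=9 r=(9,9) succ=(1,0) retry=(0,0)
4 | Q CAS | counter=10 r=(9,9) succ=(1,1) retry=(0,0)
5 | P LOAD | counter=10 r=(10,9) succ=(1,1) retry=(0,0)
6 | P CAS | counter=11 r=(10,9) succ=(2,1) retry=(0,0)
7 | Q LOAD | counter=11 r=(10,11) succ=(2,1) retry=(0,0)
8 | P LOAD | counter=11 r=(11,11) succ=(2,1) retry=(0,0)
9 | Q CAS | counter=12 r=(11,11) succ=(2,2) retry=(0,0)
10 | P CAS | counter=12 r=(11,11) succ=(2,2) retry=(1,0)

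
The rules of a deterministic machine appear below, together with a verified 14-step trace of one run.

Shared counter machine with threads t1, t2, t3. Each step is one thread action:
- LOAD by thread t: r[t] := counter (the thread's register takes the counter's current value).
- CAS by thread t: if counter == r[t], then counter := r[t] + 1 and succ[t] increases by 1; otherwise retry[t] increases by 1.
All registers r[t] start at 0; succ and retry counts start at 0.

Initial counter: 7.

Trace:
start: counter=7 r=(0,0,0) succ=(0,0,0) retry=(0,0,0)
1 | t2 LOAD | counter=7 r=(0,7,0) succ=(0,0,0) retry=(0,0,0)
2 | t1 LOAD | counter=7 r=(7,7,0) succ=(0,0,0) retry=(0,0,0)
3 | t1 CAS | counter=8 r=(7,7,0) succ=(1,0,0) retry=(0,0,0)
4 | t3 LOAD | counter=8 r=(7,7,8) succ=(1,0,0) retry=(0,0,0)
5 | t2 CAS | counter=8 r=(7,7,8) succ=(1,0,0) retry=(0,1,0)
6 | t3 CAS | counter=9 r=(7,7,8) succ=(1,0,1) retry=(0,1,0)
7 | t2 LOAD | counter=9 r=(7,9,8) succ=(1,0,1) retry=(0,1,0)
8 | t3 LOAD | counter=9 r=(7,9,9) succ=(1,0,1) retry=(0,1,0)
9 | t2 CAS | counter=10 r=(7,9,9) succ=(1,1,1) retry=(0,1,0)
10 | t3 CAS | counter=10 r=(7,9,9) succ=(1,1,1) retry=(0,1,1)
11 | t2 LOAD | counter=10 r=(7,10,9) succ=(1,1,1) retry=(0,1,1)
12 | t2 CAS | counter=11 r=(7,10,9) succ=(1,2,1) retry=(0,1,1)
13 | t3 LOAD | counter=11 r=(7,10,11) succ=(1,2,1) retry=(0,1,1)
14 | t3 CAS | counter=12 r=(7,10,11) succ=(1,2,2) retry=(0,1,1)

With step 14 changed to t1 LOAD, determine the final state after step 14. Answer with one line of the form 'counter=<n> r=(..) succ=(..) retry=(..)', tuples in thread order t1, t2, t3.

(re-executing from step 14 with the substitution; state before step 14: counter=11 r=(7,10,11) succ=(1,2,1) retry=(0,1,1))
14 | t1 LOAD | counter=11 r=(11,10,11) succ=(1,2,1) retry=(0,1,1)

counter=11 r=(11,10,11) succ=(1,2,1) retry=(0,1,1)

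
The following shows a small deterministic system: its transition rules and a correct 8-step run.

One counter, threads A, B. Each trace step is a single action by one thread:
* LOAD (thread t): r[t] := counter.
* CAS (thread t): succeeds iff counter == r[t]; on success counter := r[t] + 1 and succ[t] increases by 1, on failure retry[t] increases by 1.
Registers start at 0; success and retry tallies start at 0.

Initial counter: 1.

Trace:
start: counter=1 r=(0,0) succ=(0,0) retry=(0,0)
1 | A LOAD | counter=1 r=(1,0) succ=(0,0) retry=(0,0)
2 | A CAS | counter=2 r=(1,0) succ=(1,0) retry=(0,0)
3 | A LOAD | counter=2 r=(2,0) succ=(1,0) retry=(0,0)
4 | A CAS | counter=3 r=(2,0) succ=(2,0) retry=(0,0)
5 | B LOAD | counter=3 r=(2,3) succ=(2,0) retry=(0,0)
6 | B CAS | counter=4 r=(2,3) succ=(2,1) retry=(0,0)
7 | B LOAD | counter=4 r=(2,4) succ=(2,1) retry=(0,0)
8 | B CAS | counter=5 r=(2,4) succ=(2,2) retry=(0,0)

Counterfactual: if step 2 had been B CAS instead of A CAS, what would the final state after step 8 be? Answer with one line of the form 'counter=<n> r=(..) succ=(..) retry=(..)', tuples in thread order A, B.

counter=4 r=(1,3) succ=(1,2) retry=(0,1)

(re-executing from step 2 with the substitution; state before step 2: counter=1 r=(1,0) succ=(0,0) retry=(0,0))
2 | B CAS | counter=1 r=(1,0) succ=(0,0) retry=(0,1)
3 | A LOAD | counter=1 r=(1,0) succ=(0,0) retry=(0,1)
4 | A CAS | counter=2 r=(1,0) succ=(1,0) retry=(0,1)
5 | B LOAD | counter=2 r=(1,2) succ=(1,0) retry=(0,1)
6 | B CAS | counter=3 r=(1,2) succ=(1,1) retry=(0,1)
7 | B LOAD | counter=3 r=(1,3) succ=(1,1) retry=(0,1)
8 | B CAS | counter=4 r=(1,3) succ=(1,2) retry=(0,1)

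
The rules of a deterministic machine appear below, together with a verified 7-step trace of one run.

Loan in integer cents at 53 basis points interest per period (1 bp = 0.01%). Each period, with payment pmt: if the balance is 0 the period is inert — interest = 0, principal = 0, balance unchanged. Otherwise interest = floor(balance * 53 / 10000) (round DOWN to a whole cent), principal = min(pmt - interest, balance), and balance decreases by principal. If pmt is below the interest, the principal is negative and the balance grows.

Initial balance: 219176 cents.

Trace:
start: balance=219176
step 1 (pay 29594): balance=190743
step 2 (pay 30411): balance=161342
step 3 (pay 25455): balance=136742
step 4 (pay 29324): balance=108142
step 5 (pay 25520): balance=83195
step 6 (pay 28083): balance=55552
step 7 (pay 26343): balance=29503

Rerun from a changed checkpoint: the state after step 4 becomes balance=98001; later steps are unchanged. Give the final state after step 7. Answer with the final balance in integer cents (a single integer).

state after step 4 := balance=98001
step 5 (pay 25520): balance=73000
step 6 (pay 28083): balance=45303
step 7 (pay 26343): balance=19200

19200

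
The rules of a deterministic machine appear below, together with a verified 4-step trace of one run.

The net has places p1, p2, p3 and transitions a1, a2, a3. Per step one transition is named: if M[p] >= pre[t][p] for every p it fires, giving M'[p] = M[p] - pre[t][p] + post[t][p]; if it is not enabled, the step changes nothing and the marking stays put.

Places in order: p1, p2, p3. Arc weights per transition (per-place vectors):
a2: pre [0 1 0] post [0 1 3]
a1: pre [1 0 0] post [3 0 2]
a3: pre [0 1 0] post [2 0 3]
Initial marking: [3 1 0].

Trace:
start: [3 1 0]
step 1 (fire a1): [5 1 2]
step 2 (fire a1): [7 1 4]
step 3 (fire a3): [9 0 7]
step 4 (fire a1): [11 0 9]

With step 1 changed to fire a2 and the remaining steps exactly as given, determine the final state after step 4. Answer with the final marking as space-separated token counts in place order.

9 0 10

(re-executing from step 1 with the substitution; state before step 1: [3 1 0])
step 1 (fire a2): [3 1 3]
step 2 (fire a1): [5 1 5]
step 3 (fire a3): [7 0 8]
step 4 (fire a1): [9 0 10]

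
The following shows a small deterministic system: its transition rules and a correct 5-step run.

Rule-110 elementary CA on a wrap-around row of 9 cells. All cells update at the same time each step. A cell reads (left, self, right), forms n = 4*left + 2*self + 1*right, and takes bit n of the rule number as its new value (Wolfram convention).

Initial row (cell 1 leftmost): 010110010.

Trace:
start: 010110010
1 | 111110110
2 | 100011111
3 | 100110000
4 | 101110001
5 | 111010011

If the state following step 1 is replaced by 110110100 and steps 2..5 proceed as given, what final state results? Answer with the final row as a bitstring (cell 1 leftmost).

state after step 1 := 110110100
2 | 111111101
3 | 000000111
4 | 000001101
5 | 000011111

000011111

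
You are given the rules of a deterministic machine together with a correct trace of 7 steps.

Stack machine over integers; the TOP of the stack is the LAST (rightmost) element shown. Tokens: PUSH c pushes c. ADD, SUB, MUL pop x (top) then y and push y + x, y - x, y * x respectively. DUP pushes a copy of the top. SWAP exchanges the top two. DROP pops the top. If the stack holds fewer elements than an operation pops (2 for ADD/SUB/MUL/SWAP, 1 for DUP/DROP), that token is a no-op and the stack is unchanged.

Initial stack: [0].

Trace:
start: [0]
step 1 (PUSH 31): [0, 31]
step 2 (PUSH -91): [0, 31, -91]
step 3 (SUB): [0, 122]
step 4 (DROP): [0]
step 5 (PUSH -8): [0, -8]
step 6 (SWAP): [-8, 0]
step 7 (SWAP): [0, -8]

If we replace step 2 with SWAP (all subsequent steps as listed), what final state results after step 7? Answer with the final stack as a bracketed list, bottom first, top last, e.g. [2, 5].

[-8]

(re-executing from step 2 with the substitution; state before step 2: [0, 31])
step 2 (SWAP): [31, 0]
step 3 (SUB): [31]
step 4 (DROP): []
step 5 (PUSH -8): [-8]
step 6 (SWAP): [-8]
step 7 (SWAP): [-8]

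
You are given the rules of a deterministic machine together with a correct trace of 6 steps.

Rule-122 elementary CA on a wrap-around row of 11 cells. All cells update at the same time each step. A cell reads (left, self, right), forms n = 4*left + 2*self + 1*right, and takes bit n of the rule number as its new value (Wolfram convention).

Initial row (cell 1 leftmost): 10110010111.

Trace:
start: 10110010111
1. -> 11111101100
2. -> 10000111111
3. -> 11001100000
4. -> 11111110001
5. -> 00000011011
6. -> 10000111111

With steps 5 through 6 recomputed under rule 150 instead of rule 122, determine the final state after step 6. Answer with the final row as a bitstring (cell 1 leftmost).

01111001010

(re-executing steps 5..6 under rule 150; state before step 5: 11111110001)
5. -> 11111101010
6. -> 01111001010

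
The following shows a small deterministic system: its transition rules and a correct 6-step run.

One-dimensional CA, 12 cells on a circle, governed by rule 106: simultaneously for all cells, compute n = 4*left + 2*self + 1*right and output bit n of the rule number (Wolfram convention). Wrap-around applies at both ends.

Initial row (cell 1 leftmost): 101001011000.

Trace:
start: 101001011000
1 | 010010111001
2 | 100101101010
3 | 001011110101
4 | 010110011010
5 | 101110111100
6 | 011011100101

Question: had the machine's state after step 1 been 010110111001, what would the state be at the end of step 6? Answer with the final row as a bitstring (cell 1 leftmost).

110111011111

state after step 1 := 010110111001
2 | 101111101010
3 | 011000110101
4 | 111001111010
5 | 101011001101
6 | 110111011111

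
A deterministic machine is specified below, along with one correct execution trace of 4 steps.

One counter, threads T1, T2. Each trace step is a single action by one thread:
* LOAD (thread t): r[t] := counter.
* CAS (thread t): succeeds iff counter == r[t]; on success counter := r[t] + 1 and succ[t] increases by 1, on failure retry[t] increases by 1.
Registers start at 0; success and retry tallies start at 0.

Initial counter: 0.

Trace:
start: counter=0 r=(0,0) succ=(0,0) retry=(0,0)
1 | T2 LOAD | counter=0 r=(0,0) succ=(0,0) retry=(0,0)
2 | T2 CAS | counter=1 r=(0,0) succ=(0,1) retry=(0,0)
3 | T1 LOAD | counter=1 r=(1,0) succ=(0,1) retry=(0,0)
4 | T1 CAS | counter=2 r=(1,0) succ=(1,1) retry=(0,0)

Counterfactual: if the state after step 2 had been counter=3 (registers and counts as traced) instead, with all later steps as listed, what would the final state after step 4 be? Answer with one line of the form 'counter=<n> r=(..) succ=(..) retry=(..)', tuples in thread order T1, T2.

state after step 2 := counter=3 r=(0,0) succ=(0,1) retry=(0,0)
3 | T1 LOAD | counter=3 r=(3,0) succ=(0,1) retry=(0,0)
4 | T1 CAS | counter=4 r=(3,0) succ=(1,1) retry=(0,0)

counter=4 r=(3,0) succ=(1,1) retry=(0,0)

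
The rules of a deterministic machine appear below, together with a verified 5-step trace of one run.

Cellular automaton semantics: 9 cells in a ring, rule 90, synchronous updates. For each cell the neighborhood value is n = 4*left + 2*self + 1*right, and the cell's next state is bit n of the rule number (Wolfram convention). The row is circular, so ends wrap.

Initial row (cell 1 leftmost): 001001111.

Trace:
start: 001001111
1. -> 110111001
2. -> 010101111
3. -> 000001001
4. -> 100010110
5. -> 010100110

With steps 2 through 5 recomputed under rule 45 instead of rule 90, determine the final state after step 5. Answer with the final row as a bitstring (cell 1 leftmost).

001001110

(re-executing steps 2..5 under rule 45; state before step 2: 110111001)
2. -> 001100001
3. -> 001001101
4. -> 001001011
5. -> 001001110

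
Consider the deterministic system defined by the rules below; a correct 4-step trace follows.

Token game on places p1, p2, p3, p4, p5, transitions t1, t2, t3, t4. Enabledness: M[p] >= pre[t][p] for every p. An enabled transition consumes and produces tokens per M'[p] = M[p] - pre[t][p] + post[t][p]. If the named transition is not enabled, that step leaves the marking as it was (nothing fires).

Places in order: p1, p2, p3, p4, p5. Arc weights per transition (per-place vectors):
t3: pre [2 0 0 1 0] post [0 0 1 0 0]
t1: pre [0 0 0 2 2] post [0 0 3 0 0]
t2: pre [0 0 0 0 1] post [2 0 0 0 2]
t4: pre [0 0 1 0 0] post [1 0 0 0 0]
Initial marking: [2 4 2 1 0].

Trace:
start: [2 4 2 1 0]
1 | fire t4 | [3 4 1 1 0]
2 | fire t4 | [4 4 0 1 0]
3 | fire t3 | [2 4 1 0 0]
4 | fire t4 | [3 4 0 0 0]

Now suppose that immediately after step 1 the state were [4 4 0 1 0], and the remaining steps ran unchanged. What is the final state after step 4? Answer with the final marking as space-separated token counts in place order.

3 4 0 0 0

state after step 1 := [4 4 0 1 0]
2 | fire t4 | [4 4 0 1 0]
3 | fire t3 | [2 4 1 0 0]
4 | fire t4 | [3 4 0 0 0]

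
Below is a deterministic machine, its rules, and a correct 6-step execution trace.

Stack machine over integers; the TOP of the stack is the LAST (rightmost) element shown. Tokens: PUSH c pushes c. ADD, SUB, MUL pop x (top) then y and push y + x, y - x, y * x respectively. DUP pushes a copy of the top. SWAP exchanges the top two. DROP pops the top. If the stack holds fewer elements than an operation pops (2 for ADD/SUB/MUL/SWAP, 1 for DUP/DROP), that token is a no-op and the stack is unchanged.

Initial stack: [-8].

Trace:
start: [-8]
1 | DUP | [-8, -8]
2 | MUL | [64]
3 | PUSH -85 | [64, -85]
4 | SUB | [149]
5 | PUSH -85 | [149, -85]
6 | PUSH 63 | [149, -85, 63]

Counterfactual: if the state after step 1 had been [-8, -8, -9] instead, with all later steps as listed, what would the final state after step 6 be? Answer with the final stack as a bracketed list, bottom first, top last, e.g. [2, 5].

state after step 1 := [-8, -8, -9]
2 | MUL | [-8, 72]
3 | PUSH -85 | [-8, 72, -85]
4 | SUB | [-8, 157]
5 | PUSH -85 | [-8, 157, -85]
6 | PUSH 63 | [-8, 157, -85, 63]

[-8, 157, -85, 63]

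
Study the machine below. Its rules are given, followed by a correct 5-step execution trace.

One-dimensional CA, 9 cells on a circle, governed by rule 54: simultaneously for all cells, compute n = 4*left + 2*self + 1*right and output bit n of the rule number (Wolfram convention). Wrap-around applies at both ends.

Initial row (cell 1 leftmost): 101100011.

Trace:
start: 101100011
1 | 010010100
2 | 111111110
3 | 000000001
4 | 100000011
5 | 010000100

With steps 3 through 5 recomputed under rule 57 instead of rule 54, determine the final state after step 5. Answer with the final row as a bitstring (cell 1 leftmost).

110000010

(re-executing steps 3..5 under rule 57; state before step 3: 111111110)
3 | 100000001
4 | 011111101
5 | 110000010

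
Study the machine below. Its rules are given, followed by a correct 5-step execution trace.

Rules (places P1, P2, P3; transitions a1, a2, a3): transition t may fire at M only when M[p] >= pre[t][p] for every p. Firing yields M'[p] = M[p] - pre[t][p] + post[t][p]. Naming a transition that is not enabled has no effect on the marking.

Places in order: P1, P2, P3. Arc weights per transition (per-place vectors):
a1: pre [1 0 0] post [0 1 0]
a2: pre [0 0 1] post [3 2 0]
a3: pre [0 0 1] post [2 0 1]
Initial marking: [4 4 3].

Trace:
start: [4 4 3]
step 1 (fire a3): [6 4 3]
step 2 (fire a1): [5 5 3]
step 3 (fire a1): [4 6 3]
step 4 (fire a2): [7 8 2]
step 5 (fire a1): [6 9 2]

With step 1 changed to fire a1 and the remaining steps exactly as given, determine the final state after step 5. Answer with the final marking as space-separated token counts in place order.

(re-executing from step 1 with the substitution; state before step 1: [4 4 3])
step 1 (fire a1): [3 5 3]
step 2 (fire a1): [2 6 3]
step 3 (fire a1): [1 7 3]
step 4 (fire a2): [4 9 2]
step 5 (fire a1): [3 10 2]

3 10 2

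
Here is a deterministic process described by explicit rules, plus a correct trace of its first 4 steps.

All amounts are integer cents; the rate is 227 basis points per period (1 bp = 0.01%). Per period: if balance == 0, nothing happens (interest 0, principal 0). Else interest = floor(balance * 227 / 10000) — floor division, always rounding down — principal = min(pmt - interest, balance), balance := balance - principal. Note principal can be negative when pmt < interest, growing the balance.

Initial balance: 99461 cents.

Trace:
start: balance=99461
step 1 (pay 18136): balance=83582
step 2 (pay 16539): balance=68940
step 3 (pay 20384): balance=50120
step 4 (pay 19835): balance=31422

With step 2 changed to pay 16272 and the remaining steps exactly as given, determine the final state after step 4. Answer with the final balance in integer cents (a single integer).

(re-executing from step 2 with the substitution; state before step 2: balance=83582)
step 2 (pay 16272): balance=69207
step 3 (pay 20384): balance=50393
step 4 (pay 19835): balance=31701

31701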